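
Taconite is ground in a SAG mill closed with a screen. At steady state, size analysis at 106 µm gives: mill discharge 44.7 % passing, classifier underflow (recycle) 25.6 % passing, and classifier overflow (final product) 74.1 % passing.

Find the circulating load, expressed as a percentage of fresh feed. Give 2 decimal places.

CL = 153.93 %

Let r = R/F. Size balance at 106 µm:
d + r·d = r·u + o → r(d−u) = o−d
r = (74.1 − 44.7)/(44.7 − 25.6) = 29.4/19.1 = 1.5393
CL = 100·r = 153.93 %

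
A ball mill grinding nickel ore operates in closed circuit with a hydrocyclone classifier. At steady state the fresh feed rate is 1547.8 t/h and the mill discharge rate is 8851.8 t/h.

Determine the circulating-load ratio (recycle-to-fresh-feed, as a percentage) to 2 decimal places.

Discharge = new feed + return, hence
R = M − F = 8851.8 − 1547.8 = 7304.0 t/h
CL = 100·R/F = 100·7304.0/1547.8 = 471.90 %

CL = 471.90 %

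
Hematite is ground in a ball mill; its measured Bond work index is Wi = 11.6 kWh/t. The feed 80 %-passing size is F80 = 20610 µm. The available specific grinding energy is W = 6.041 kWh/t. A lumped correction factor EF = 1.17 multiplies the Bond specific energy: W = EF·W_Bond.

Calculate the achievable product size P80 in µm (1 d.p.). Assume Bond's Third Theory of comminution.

W = 10·Wi·[P80^(−½) − F80^(−½)]
W_Bond = W / EF = 6.041 / 1.17 = 5.1632 kWh/t
⇒ 1/√P80 = W_Bond/(10·Wi) + 1/√F80
  = 5.1632/(10·11.6) + 1/√20610 = 0.044511 + 0.006966 = 0.051476
P80 = (1/0.051476)² = 19.4264² = 377.38 µm

P80 = 377.4 µm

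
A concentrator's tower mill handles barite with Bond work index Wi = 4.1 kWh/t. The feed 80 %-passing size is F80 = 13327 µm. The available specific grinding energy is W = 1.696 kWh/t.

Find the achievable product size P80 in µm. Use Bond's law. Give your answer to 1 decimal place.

P80 = 399.5 µm

W = 10·Wi·(P80^(-½) − F80^(-½))
⇒ 1/√P80 = W/(10 Wi) + 1/√F80
  = 1.6960/(10·4.1) + 1/√13327 = 0.041366 + 0.008662 = 0.050028
P80 = (1/0.050028)² = 19.9887² = 399.55 µm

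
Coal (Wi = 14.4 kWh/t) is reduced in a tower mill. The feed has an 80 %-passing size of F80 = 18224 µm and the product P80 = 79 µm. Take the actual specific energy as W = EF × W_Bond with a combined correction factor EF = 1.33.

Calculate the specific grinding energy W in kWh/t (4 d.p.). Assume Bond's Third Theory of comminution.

W = 20.1290 kWh/t

W = 10 Wi / √P80 − 10 Wi / √F80
1/√79 = 0.112509;  1/√18224 = 0.007408
W = 10·14.4·(0.112509 − 0.007408) = 15.1346 kWh/t
Corrected W = EF·W_Bond = 1.33·15.1346 = 20.1290 kWh/t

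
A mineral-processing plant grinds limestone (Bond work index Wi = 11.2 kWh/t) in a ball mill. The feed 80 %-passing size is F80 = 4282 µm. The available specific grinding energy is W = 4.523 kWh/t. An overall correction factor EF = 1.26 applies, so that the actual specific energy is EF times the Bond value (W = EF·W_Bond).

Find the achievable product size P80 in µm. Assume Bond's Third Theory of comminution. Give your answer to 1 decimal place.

W = 10 Wi (1/√P80 − 1/√F80)  [Bond]
W_Bond = W / EF = 4.523 / 1.26 = 3.5897 kWh/t
P80^(−½) = W_Bond/(10 Wi) + F80^(−½)
  = 3.5897/(10·11.2) + 1/√4282 = 0.032051 + 0.015282 = 0.047333
P80 = (1/0.047333)² = 21.1271² = 446.35 µm

P80 = 446.4 µm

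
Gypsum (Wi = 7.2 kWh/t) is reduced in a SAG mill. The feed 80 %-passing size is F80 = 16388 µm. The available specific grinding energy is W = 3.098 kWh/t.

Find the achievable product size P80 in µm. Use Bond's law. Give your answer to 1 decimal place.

P80 = 386.9 µm

W = 10 Wi / √P80 − 10 Wi / √F80
⇒ 1/√P80 = W/(10·Wi) + 1/√F80
  = 3.0980/(10·7.2) + 1/√16388 = 0.043028 + 0.007812 = 0.050839
P80 = (1/0.050839)² = 19.6698² = 386.90 µm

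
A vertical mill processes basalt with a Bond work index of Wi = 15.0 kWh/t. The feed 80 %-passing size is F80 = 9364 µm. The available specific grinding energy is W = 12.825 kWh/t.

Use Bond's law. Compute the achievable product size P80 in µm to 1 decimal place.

P80 = 108.9 µm

W = 10·Wi·[P80^(−½) − F80^(−½)]
1/√P80 = 1/√F80 + W/(10·Wi)
  = 12.8250/(10·15.0) + 1/√9364 = 0.085500 + 0.010334 = 0.095834
P80 = (1/0.095834)² = 10.4347² = 108.88 µm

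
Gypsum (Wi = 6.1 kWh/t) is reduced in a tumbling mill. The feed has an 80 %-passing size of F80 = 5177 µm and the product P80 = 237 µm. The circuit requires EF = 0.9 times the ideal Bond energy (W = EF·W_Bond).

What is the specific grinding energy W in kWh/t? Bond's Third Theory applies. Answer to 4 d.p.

W = 10 Wi / √P80 − 10 Wi / √F80
1/√237 = 0.064957;  1/√5177 = 0.013898
W = 10·6.1·(0.064957 − 0.013898) = 3.1146 kWh/t
Apply correction: 3.1146 × 0.9 = 2.8031 kWh/t

W = 2.8031 kWh/t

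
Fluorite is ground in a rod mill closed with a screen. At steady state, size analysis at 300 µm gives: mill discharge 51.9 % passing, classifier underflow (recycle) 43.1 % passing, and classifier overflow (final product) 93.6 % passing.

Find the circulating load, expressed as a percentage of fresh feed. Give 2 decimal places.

Two-product formula at 300 µm:
r = (o − d)/(d − u)
r = (93.6 − 51.9)/(51.9 − 43.1) = 41.7/8.8 = 4.7386
CL = 100·r = 473.86 %

CL = 473.86 %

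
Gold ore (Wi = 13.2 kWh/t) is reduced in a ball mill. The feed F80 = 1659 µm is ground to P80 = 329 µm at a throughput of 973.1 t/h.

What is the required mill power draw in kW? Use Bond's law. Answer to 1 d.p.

P = 3928.0 kW

W_Bond = 10·Wi·(1/√P₈₀ − 1/√F₈₀)
W = 10·13.2·(1/√329 − 1/√1659) = 10·13.2·(0.030580) = 4.0366 kWh/t
P_mill = W·ṁ = 4.0366·973.1 = 3928.0 kW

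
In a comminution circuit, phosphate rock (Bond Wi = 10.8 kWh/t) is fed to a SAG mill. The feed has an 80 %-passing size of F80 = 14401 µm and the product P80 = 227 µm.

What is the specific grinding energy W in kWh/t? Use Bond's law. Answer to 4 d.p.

Bond:  W = 10 Wi (1/√P − 1/√F)
1/√227 = 0.066372;  1/√14401 = 0.008333
W = 10·10.8·(0.066372 − 0.008333) = 6.2682 kWh/t

W = 6.2682 kWh/t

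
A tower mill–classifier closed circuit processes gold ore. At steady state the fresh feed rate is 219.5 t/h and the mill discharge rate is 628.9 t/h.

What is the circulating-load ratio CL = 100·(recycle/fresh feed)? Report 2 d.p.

CL = 186.51 %

Steady state: M = F + R.
R = M − F = 628.9 − 219.5 = 409.4 t/h
CL = 100·R/F = 100·409.4/219.5 = 186.51 %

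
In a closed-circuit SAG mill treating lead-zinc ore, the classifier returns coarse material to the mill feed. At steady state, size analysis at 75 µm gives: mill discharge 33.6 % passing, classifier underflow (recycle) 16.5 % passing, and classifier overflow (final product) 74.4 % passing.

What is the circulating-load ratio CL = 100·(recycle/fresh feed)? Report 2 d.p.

CL = 238.60 %

Mass balance on the −75 µm fraction:
r = (o − d)/(d − u)
r = (74.4 − 33.6)/(33.6 − 16.5) = 40.8/17.1 = 2.3860
CL = 100·r = 238.60 %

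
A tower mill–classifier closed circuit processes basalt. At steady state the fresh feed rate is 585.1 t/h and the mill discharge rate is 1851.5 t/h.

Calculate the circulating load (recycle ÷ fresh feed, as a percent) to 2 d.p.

CL = 216.44 %

M = F + R at steady state, so:
R = M − F = 1851.5 − 585.1 = 1266.4 t/h
CL = 100·R/F = 100·1266.4/585.1 = 216.44 %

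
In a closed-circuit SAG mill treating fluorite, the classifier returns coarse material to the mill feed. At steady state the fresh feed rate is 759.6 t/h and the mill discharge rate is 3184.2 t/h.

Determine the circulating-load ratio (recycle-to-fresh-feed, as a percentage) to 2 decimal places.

CL = 319.19 %

Discharge = new feed + return, hence
R = M − F = 3184.2 − 759.6 = 2424.6 t/h
CL = 100·R/F = 100·2424.6/759.6 = 319.19 %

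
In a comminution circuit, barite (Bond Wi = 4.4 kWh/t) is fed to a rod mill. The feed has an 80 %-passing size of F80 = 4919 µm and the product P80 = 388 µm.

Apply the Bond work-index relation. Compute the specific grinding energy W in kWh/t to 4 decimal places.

W = 1.6064 kWh/t

Bond: W = 10·Wi·(1/√P80 − 1/√F80)
1/√388 = 0.050767;  1/√4919 = 0.014258
W = 10·4.4·(0.050767 − 0.014258) = 1.6064 kWh/t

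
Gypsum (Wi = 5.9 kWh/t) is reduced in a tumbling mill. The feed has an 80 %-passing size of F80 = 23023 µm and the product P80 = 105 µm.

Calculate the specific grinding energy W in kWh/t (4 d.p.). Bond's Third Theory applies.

W = 5.3690 kWh/t

W = 10 Wi / √P80 − 10 Wi / √F80
1/√105 = 0.097590;  1/√23023 = 0.006591
W = 10·5.9·(0.097590 − 0.006591) = 5.3690 kWh/t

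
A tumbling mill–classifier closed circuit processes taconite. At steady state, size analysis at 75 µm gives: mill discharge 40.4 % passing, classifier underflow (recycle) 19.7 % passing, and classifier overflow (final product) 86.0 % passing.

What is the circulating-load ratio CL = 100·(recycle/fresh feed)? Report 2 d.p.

CL = 220.29 %

Mass balance on the −75 µm fraction:
r = (o − d)/(d − u)
r = (86.0 − 40.4)/(40.4 − 19.7) = 45.6/20.7 = 2.2029
CL = 100·r = 220.29 %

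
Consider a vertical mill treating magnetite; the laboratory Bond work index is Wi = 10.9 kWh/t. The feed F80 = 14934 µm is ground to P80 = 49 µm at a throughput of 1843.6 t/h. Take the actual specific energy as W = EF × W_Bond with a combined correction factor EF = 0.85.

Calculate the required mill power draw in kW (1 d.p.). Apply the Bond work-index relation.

P = 23003.6 kW

Bond: W = 10·Wi·(1/√P80 − 1/√F80)
W = 10·10.9·(1/√49 − 1/√14934) = 10·10.9·(0.134674) = 14.6795 kWh/t
With EF = 0.85: W = 14.6795·0.85 = 12.4776 kWh/t
P_mill = W·ṁ = 12.4776·1843.6 = 23003.6 kW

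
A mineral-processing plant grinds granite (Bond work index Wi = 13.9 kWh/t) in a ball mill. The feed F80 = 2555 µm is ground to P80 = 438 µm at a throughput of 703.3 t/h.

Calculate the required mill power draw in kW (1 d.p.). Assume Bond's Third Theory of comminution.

P = 2737.1 kW

W = 10 Wi (P80^-0.5 − F80^-0.5)
W = 10·13.9·(1/√438 − 1/√2555) = 10·13.9·(0.027998) = 3.8918 kWh/t
Power = W × throughput = 3.8918 kWh/t × 703.3 t/h = 2737.1 kW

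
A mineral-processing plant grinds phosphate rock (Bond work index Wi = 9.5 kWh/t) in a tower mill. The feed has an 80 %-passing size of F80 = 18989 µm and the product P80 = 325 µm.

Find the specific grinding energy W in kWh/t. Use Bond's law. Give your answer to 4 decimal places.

W = 4.5802 kWh/t

Bond:  W = 10 Wi (1/√P − 1/√F)
1/√325 = 0.055470;  1/√18989 = 0.007257
W = 10·9.5·(0.055470 − 0.007257) = 4.5802 kWh/t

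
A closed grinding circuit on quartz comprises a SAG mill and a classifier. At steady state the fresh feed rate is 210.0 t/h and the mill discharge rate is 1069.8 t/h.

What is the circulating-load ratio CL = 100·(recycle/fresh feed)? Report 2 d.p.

CL = 409.43 %

Mill node: discharge = fresh + recycle.
R = M − F = 1069.8 − 210.0 = 859.8 t/h
CL = 100·R/F = 100·859.8/210.0 = 409.43 %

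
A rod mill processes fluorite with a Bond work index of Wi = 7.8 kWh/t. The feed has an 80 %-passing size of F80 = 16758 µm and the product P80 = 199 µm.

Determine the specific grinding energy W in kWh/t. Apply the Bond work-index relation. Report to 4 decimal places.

W = 10·Wi·(P80^(-½) − F80^(-½))
1/√199 = 0.070888;  1/√16758 = 0.007725
W = 10·7.8·(0.070888 − 0.007725) = 4.9267 kWh/t

W = 4.9267 kWh/t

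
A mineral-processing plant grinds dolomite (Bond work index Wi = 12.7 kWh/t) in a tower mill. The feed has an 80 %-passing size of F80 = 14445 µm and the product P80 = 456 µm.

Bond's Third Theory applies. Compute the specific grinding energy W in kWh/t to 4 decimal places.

Bond:  W = 10 Wi (1/√P − 1/√F)
1/√456 = 0.046829;  1/√14445 = 0.008320
W = 10·12.7·(0.046829 − 0.008320) = 4.8906 kWh/t

W = 4.8906 kWh/t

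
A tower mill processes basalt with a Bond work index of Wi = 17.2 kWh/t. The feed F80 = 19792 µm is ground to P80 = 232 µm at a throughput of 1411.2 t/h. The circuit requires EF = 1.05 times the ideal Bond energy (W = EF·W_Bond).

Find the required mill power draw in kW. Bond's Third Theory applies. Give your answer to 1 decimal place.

Bond:  W = 10 Wi (1/√P − 1/√F)
W = 10·17.2·(1/√232 − 1/√19792) = 10·17.2·(0.058545) = 10.0698 kWh/t
Apply correction: 10.0698 × 1.05 = 10.5732 kWh/t
P_mill = W·ṁ = 10.5732·1411.2 = 14921.0 kW

P = 14921.0 kW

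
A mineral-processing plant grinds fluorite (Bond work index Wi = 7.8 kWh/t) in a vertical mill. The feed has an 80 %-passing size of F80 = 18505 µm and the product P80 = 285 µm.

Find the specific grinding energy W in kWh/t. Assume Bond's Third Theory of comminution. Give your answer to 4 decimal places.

Bond:  W = 10 Wi (1/√P − 1/√F)
1/√285 = 0.059235;  1/√18505 = 0.007351
W = 10·7.8·(0.059235 − 0.007351) = 4.0469 kWh/t

W = 4.0469 kWh/t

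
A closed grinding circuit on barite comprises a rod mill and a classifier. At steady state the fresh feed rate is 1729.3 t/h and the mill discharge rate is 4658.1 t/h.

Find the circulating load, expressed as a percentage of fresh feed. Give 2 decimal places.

CL = 169.36 %

Mill node: discharge = fresh + recycle.
R = M − F = 4658.1 − 1729.3 = 2928.8 t/h
CL = 100·R/F = 100·2928.8/1729.3 = 169.36 %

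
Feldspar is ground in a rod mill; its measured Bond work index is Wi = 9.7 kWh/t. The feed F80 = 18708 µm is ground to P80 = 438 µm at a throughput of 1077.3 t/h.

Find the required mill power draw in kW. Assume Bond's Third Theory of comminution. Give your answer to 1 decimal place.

P = 4229.1 kW

W_Bond = 10·Wi·(1/√P₈₀ − 1/√F₈₀)
W = 10·9.7·(1/√438 − 1/√18708) = 10·9.7·(0.040471) = 3.9257 kWh/t
Power = W × throughput = 3.9257 kWh/t × 1077.3 t/h = 4229.1 kW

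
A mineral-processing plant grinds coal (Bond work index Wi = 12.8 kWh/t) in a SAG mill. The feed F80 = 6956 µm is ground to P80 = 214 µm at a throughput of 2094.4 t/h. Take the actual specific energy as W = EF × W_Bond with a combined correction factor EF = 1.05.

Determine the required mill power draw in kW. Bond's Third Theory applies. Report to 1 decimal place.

P = 15867.0 kW

Bond:  W = 10 Wi (1/√P − 1/√F)
W = 10·12.8·(1/√214 − 1/√6956) = 10·12.8·(0.056369) = 7.2152 kWh/t
Corrected W = EF·W_Bond = 1.05·7.2152 = 7.5759 kWh/t
P = W·T = 7.5759·2094.4 = 15867.0 kW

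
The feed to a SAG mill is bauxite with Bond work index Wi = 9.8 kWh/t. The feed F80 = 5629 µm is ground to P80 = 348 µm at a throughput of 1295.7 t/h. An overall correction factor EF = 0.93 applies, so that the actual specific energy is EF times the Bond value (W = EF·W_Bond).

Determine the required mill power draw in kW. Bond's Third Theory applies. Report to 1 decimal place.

P = 4756.3 kW

W = 10·Wi·[P80^(−½) − F80^(−½)]
W = 10·9.8·(1/√348 − 1/√5629) = 10·9.8·(0.040277) = 3.9471 kWh/t
With EF = 0.93: W = 3.9471·0.93 = 3.6708 kWh/t
Power = W × throughput = 3.6708 kWh/t × 1295.7 t/h = 4756.3 kW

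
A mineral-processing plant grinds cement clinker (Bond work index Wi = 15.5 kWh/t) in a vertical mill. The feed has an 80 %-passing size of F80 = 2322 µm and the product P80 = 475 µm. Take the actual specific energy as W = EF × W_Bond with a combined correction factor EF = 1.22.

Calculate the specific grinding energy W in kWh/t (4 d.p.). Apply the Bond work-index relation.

W = 10 Wi / √P80 − 10 Wi / √F80
1/√475 = 0.045883;  1/√2322 = 0.020752
W = 10·15.5·(0.045883 − 0.020752) = 3.8953 kWh/t
Apply correction: 3.8953 × 1.22 = 4.7522 kWh/t

W = 4.7522 kWh/t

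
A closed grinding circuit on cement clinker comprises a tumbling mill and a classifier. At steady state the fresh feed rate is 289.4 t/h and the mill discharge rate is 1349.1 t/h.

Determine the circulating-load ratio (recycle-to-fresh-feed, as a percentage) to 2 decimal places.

Discharge = new feed + return, hence
R = M − F = 1349.1 − 289.4 = 1059.7 t/h
CL = 100·R/F = 100·1059.7/289.4 = 366.17 %

CL = 366.17 %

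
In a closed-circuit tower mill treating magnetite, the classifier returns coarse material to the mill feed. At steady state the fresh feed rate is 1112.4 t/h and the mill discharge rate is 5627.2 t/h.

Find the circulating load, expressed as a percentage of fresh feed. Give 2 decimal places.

CL = 405.86 %

Discharge = new feed + return, hence
R = M − F = 5627.2 − 1112.4 = 4514.8 t/h
CL = 100·R/F = 100·4514.8/1112.4 = 405.86 %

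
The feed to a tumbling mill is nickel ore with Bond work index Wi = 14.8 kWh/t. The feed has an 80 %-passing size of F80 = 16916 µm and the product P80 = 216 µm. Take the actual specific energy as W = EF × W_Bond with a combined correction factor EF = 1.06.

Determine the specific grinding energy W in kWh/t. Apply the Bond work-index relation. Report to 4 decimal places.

W = 10·Wi·(P80^(-½) − F80^(-½))
1/√216 = 0.068041;  1/√16916 = 0.007689
W = 10·14.8·(0.068041 − 0.007689) = 8.9322 kWh/t
With EF = 1.06: W = 8.9322·1.06 = 9.4681 kWh/t

W = 9.4681 kWh/t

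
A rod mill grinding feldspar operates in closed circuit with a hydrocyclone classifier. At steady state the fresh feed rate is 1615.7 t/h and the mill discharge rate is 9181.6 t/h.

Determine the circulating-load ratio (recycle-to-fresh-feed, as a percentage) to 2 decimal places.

CL = 468.27 %

Mill node: discharge = fresh + recycle.
R = M − F = 9181.6 − 1615.7 = 7565.9 t/h
CL = 100·R/F = 100·7565.9/1615.7 = 468.27 %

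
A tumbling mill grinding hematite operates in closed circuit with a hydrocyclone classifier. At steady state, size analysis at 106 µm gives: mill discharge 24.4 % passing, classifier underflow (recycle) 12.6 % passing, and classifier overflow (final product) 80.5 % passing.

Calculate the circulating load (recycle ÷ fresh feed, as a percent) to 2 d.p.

Balance %-passing 106 µm (r = R/F):
r = (o − d)/(d − u)
r = (80.5 − 24.4)/(24.4 − 12.6) = 56.1/11.8 = 4.7542
CL = 100·r = 475.42 %

CL = 475.42 %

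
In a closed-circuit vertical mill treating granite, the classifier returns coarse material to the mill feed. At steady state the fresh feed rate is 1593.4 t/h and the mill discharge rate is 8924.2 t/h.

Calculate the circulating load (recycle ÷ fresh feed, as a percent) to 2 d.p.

Mill node: discharge = fresh + recycle.
R = M − F = 8924.2 − 1593.4 = 7330.8 t/h
CL = 100·R/F = 100·7330.8/1593.4 = 460.07 %

CL = 460.07 %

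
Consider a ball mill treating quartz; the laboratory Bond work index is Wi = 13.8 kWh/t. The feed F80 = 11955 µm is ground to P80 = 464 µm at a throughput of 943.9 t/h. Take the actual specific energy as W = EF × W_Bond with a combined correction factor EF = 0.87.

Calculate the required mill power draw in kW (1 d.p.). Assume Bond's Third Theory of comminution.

Bond: W = 10·Wi·(1/√P80 − 1/√F80)
W = 10·13.8·(1/√464 − 1/√11955) = 10·13.8·(0.037278) = 5.1444 kWh/t
With EF = 0.87: W = 5.1444·0.87 = 4.4756 kWh/t
P = W·T = 4.4756·943.9 = 4224.5 kW

P = 4224.5 kW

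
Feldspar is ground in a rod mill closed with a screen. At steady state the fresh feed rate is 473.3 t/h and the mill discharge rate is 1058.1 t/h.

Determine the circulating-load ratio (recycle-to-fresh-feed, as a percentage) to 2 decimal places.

CL = 123.56 %

Steady state: M = F + R.
R = M − F = 1058.1 − 473.3 = 584.8 t/h
CL = 100·R/F = 100·584.8/473.3 = 123.56 %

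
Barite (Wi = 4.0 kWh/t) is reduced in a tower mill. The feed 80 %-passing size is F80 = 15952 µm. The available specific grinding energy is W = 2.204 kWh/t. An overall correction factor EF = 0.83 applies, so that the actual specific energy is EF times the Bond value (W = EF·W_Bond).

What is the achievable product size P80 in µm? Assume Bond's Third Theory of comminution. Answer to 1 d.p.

W_Bond = 10·Wi·(1/√P₈₀ − 1/√F₈₀)
W_Bond = W / EF = 2.204 / 0.83 = 2.6554 kWh/t
P80^(−½) = W_Bond/(10 Wi) + F80^(−½)
  = 2.6554/(10·4.0) + 1/√15952 = 0.066386 + 0.007918 = 0.074303
P80 = (1/0.074303)² = 13.4584² = 181.13 µm

P80 = 181.1 µm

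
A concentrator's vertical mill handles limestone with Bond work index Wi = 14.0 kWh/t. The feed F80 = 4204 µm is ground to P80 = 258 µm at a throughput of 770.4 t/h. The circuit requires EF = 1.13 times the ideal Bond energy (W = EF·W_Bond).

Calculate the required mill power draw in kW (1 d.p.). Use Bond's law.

P = 5708.0 kW

Bond:  W = 10 Wi (1/√P − 1/√F)
W = 10·14.0·(1/√258 − 1/√4204) = 10·14.0·(0.046834) = 6.5568 kWh/t
Corrected W = EF·W_Bond = 1.13·6.5568 = 7.4092 kWh/t
P = W·T = 7.4092·770.4 = 5708.0 kW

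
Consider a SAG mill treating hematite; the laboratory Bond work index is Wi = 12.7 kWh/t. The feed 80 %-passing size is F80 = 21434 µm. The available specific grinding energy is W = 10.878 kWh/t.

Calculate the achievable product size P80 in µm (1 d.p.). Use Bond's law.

P80 = 116.9 µm

Bond:  W = 10 Wi (1/√P − 1/√F)
P80^-0.5 = F80^-0.5 + W/(10 Wi)
  = 10.8780/(10·12.7) + 1/√21434 = 0.085654 + 0.006830 = 0.092484
P80 = (1/0.092484)² = 10.8127² = 116.91 µm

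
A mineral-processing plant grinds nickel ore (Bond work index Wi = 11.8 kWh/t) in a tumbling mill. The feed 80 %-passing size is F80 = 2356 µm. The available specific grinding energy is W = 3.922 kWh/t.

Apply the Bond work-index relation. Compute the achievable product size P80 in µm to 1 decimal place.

W_Bond = 10·Wi·(1/√P₈₀ − 1/√F₈₀)
1/√P80 = 1/√F80 + W/(10·Wi)
  = 3.9220/(10·11.8) + 1/√2356 = 0.033237 + 0.020602 = 0.053839
P80 = (1/0.053839)² = 18.5737² = 344.98 µm

P80 = 345.0 µm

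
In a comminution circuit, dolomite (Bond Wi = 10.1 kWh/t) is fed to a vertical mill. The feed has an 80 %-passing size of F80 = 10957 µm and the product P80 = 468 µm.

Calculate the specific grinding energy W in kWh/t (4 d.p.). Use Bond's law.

W = 10·Wi·(P80^(-½) − F80^(-½))
1/√468 = 0.046225;  1/√10957 = 0.009553
W = 10·10.1·(0.046225 − 0.009553) = 3.7038 kWh/t

W = 3.7038 kWh/t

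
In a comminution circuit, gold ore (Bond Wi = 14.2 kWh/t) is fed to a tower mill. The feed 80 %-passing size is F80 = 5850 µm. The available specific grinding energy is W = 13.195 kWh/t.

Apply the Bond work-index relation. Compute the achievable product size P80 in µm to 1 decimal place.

P80 = 89.0 µm

Bond:  W = 10 Wi (1/√P − 1/√F)
P80^(−½) = W/(10 Wi) + F80^(−½)
  = 13.1950/(10·14.2) + 1/√5850 = 0.092923 + 0.013074 = 0.105997
P80 = (1/0.105997)² = 9.4342² = 89.00 µm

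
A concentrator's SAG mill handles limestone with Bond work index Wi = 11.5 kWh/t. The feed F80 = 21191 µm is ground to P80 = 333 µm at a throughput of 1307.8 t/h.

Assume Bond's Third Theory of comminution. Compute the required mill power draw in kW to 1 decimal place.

P = 7208.6 kW

W = 10·Wi·[P80^(−½) − F80^(−½)]
W = 10·11.5·(1/√333 − 1/√21191) = 10·11.5·(0.047930) = 5.5120 kWh/t
P = W·T = 5.5120·1307.8 = 7208.6 kW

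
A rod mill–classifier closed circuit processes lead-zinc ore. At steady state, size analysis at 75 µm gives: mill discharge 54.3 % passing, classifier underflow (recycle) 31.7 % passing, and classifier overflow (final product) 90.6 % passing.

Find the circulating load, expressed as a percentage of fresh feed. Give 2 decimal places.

CL = 160.62 %

Balance %-passing 75 µm (r = R/F):
d + r·d = r·u + o → r(d−u) = o−d
r = (90.6 − 54.3)/(54.3 − 31.7) = 36.3/22.6 = 1.6062
CL = 100·r = 160.62 %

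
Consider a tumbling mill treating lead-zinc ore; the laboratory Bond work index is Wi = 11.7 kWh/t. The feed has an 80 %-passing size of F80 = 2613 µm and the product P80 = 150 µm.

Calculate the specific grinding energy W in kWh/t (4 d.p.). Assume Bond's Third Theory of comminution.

W = 10 Wi / √P80 − 10 Wi / √F80
1/√150 = 0.081650;  1/√2613 = 0.019563
W = 10·11.7·(0.081650 − 0.019563) = 7.2642 kWh/t

W = 7.2642 kWh/t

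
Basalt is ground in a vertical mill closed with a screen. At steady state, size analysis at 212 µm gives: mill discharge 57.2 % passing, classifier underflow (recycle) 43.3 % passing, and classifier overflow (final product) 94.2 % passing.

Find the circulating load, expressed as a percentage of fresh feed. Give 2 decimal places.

Two-product formula at 212 µm:
d + r·d = r·u + o → r(d−u) = o−d
r = (94.2 − 57.2)/(57.2 − 43.3) = 37.0/13.9 = 2.6619
CL = 100·r = 266.19 %

CL = 266.19 %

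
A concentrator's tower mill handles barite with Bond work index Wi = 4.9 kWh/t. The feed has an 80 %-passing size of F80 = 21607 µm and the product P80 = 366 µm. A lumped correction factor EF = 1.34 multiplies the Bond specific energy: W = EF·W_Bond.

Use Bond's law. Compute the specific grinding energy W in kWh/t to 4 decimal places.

W = 10 Wi (1/√P80 − 1/√F80)  [Bond]
1/√366 = 0.052271;  1/√21607 = 0.006803
W = 10·4.9·(0.052271 − 0.006803) = 2.2279 kWh/t
Apply correction: 2.2279 × 1.34 = 2.9854 kWh/t

W = 2.9854 kWh/t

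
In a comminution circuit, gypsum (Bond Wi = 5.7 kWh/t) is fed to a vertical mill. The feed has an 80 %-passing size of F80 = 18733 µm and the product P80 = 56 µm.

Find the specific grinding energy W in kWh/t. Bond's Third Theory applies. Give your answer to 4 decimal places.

W = 7.2005 kWh/t

Bond:  W = 10 Wi (1/√P − 1/√F)
1/√56 = 0.133631;  1/√18733 = 0.007306
W = 10·5.7·(0.133631 − 0.007306) = 7.2005 kWh/t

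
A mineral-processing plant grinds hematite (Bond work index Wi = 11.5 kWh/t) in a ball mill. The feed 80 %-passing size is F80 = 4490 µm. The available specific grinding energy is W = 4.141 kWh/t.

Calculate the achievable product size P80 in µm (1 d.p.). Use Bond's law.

P80 = 385.5 µm

W = 10 Wi (P80^-0.5 − F80^-0.5)
⇒ 1/√P80 = W/(10·Wi) + 1/√F80
  = 4.1410/(10·11.5) + 1/√4490 = 0.036009 + 0.014924 = 0.050932
P80 = (1/0.050932)² = 19.6339² = 385.49 µm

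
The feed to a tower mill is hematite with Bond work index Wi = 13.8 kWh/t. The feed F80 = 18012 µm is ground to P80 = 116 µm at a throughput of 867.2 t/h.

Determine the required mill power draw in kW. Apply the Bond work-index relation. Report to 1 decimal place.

W = 10 Wi (1/√P80 − 1/√F80)  [Bond]
W = 10·13.8·(1/√116 − 1/√18012) = 10·13.8·(0.085397) = 11.7847 kWh/t
Power = W × throughput = 11.7847 kWh/t × 867.2 t/h = 10219.7 kW

P = 10219.7 kW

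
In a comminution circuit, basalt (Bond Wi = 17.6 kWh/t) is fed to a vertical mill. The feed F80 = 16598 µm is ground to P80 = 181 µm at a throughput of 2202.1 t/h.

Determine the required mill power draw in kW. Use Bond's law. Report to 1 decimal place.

P = 25799.5 kW

W = 10 Wi (1/√P80 − 1/√F80)  [Bond]
W = 10·17.6·(1/√181 − 1/√16598) = 10·17.6·(0.066567) = 11.7159 kWh/t
Power = W × throughput = 11.7159 kWh/t × 2202.1 t/h = 25799.5 kW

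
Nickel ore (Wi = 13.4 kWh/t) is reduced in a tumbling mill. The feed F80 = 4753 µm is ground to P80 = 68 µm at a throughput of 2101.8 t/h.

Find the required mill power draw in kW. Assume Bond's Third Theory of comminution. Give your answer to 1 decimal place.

W = 10·Wi·(P80^(-½) − F80^(-½))
W = 10·13.4·(1/√68 − 1/√4753) = 10·13.4·(0.106763) = 14.3062 kWh/t
P_mill = W·ṁ = 14.3062·2101.8 = 30068.8 kW

P = 30068.8 kW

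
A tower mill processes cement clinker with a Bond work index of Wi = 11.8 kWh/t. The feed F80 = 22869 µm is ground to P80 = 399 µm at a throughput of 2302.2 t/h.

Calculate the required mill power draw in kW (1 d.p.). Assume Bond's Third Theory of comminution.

W = 10 Wi / √P80 − 10 Wi / √F80
W = 10·11.8·(1/√399 − 1/√22869) = 10·11.8·(0.043450) = 5.1271 kWh/t
Mill draw = 5.1271 × 2302.2 = 11803.6 kW

P = 11803.6 kW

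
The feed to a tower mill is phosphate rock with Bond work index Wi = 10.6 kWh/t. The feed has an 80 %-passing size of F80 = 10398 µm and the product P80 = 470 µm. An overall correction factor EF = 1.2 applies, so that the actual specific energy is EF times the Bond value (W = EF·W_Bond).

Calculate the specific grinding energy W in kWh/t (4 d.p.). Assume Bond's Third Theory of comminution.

W = 4.6199 kWh/t

Bond:  W = 10 Wi (1/√P − 1/√F)
1/√470 = 0.046127;  1/√10398 = 0.009807
W = 10·10.6·(0.046127 − 0.009807) = 3.8499 kWh/t
Corrected W = EF·W_Bond = 1.2·3.8499 = 4.6199 kWh/t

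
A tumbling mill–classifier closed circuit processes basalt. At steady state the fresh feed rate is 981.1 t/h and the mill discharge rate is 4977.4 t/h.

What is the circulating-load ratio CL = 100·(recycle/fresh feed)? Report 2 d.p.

CL = 407.33 %

Mill node: discharge = fresh + recycle.
R = M − F = 4977.4 − 981.1 = 3996.3 t/h
CL = 100·R/F = 100·3996.3/981.1 = 407.33 %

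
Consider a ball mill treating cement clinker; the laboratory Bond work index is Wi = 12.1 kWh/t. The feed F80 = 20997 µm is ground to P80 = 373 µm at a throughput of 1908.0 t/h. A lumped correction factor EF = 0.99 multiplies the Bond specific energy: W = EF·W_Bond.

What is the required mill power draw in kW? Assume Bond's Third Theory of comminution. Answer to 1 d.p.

P = 10257.0 kW

W = 10 Wi (1/√P80 − 1/√F80)  [Bond]
W = 10·12.1·(1/√373 − 1/√20997) = 10·12.1·(0.044877) = 5.4301 kWh/t
With EF = 0.99: W = 5.4301·0.99 = 5.3758 kWh/t
P_mill = W·ṁ = 5.3758·1908.0 = 10257.0 kW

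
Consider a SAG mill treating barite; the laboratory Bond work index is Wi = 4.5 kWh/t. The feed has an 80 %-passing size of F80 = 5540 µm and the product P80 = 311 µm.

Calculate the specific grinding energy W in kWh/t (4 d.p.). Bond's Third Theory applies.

W = 1.9471 kWh/t

W_Bond = 10·Wi·(1/√P₈₀ − 1/√F₈₀)
1/√311 = 0.056705;  1/√5540 = 0.013435
W = 10·4.5·(0.056705 − 0.013435) = 1.9471 kWh/t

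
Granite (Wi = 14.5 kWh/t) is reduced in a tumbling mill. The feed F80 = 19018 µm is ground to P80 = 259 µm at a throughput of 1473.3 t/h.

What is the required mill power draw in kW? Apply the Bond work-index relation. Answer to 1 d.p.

P = 11725.1 kW

W = 10 Wi / √P80 − 10 Wi / √F80
W = 10·14.5·(1/√259 − 1/√19018) = 10·14.5·(0.054886) = 7.9584 kWh/t
Mill draw = 7.9584 × 1473.3 = 11725.1 kW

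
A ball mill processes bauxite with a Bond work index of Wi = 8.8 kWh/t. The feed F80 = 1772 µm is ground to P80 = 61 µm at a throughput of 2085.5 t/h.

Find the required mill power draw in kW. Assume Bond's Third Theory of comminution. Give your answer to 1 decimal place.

P = 19138.1 kW

W = 10·Wi·(P80^(-½) − F80^(-½))
W = 10·8.8·(1/√61 − 1/√1772) = 10·8.8·(0.104281) = 9.1767 kWh/t
Mill draw = 9.1767 × 2085.5 = 19138.1 kW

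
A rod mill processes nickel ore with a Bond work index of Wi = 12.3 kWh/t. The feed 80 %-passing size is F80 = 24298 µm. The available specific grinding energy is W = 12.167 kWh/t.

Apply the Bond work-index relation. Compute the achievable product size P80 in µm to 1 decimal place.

Bond:  W = 10 Wi (1/√P − 1/√F)
1/√P80 = 1/√F80 + W/(10·Wi)
  = 12.1670/(10·12.3) + 1/√24298 = 0.098919 + 0.006415 = 0.105334
P80 = (1/0.105334)² = 9.4936² = 90.13 µm

P80 = 90.1 µm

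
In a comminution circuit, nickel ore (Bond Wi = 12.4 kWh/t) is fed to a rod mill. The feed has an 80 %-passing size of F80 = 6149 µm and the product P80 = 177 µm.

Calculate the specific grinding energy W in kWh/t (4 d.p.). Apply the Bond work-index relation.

W = 7.7391 kWh/t

W = 10 Wi (P80^-0.5 − F80^-0.5)
1/√177 = 0.075165;  1/√6149 = 0.012753
W = 10·12.4·(0.075165 − 0.012753) = 7.7391 kWh/t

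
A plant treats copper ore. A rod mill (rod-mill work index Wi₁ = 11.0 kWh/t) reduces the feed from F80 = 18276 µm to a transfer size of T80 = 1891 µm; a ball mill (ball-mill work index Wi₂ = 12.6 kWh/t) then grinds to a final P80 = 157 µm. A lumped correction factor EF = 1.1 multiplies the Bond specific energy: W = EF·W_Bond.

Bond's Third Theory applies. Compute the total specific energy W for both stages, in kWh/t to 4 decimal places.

W = 9.7617 kWh/t

W_Bond = 10·Wi·(1/√P₈₀ − 1/√F₈₀)
Stage 1 (18276→1891 µm, Wi₁=11.0): W₁ = 10·11.0·(0.022996 − 0.007397) = 1.7159 kWh/t
Stage 2 (1891→157 µm, Wi₂=12.6): W₂ = 10·12.6·(0.079809 − 0.022996) = 7.1584 kWh/t
W = W₁ + W₂ = 1.7159 + 7.1584 = 8.8743 kWh/t
Corrected W = EF·W_Bond = 1.1·8.8743 = 9.7617 kWh/t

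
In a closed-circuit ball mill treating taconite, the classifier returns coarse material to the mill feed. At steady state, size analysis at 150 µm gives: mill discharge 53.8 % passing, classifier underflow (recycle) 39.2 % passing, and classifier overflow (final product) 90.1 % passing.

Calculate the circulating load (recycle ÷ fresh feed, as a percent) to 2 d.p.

Balance %-passing 150 µm (r = R/F):
(1+r)d = ru + o → r = (o−d)/(d−u)
r = (90.1 − 53.8)/(53.8 − 39.2) = 36.3/14.6 = 2.4863
CL = 100·r = 248.63 %

CL = 248.63 %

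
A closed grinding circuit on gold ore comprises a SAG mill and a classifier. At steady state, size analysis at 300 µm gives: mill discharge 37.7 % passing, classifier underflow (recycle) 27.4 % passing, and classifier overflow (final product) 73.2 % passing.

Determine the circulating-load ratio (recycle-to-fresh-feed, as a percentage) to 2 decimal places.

CL = 344.66 %

Mass balance on the −300 µm fraction:
Fd + Rd = Ru + Fo ⇒ R/F = (o−d)/(d−u)
r = (73.2 − 37.7)/(37.7 − 27.4) = 35.5/10.3 = 3.4466
CL = 100·r = 344.66 %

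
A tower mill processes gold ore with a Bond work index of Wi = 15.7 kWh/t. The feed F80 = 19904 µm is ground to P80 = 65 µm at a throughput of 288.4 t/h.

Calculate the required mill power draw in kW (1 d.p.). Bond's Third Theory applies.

P = 5295.2 kW

W = 10 Wi / √P80 − 10 Wi / √F80
W = 10·15.7·(1/√65 − 1/√19904) = 10·15.7·(0.116947) = 18.3606 kWh/t
Power = W × throughput = 18.3606 kWh/t × 288.4 t/h = 5295.2 kW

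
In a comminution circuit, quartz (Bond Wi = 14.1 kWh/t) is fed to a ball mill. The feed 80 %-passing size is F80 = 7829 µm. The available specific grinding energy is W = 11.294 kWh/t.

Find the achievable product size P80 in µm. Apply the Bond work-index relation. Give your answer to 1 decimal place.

P80 = 119.7 µm

W = 10 Wi (1/√P80 − 1/√F80)  [Bond]
⇒ 1/√P80 = W/(10 Wi) + 1/√F80
  = 11.2940/(10·14.1) + 1/√7829 = 0.080099 + 0.011302 = 0.091401
P80 = (1/0.091401)² = 10.9408² = 119.70 µm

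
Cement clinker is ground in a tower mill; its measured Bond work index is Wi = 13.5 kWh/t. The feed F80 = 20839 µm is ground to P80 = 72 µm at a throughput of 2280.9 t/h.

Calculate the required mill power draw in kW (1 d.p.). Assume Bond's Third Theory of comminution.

P = 34155.8 kW

W = 10 Wi / √P80 − 10 Wi / √F80
W = 10·13.5·(1/√72 − 1/√20839) = 10·13.5·(0.110924) = 14.9747 kWh/t
Power = W × throughput = 14.9747 kWh/t × 2280.9 t/h = 34155.8 kW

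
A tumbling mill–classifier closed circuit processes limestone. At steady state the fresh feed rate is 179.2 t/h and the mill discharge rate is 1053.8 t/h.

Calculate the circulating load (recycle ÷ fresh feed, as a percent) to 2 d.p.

CL = 488.06 %

Mill node: discharge = fresh + recycle.
R = M − F = 1053.8 − 179.2 = 874.6 t/h
CL = 100·R/F = 100·874.6/179.2 = 488.06 %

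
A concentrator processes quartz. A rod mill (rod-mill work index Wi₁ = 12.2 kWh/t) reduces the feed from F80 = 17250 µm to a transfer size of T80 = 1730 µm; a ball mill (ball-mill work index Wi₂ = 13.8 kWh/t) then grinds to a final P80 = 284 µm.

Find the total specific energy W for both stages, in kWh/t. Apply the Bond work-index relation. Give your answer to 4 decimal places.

W = 10·Wi·[P80^(−½) − F80^(−½)]
Stage 1 (17250→1730 µm, Wi₁=12.2): W₁ = 10·12.2·(0.024042 − 0.007614) = 2.0043 kWh/t
Stage 2 (1730→284 µm, Wi₂=13.8): W₂ = 10·13.8·(0.059339 − 0.024042) = 4.8709 kWh/t
W = W₁ + W₂ = 2.0043 + 4.8709 = 6.8752 kWh/t

W = 6.8752 kWh/t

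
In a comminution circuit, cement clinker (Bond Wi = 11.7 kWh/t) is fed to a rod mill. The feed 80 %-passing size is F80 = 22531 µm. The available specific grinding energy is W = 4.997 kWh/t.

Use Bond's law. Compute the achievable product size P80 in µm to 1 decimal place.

P80 = 410.2 µm

W = 10·Wi·(P80^(-½) − F80^(-½))
⇒ 1/√P80 = W/(10 Wi) + 1/√F80
  = 4.9970/(10·11.7) + 1/√22531 = 0.042709 + 0.006662 = 0.049371
P80 = (1/0.049371)² = 20.2546² = 410.25 µm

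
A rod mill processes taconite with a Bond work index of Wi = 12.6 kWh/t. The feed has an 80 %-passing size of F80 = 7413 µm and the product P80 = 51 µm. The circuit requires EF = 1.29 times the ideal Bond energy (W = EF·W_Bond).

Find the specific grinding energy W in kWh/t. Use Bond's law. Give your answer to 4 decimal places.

W = 20.8723 kWh/t

Bond:  W = 10 Wi (1/√P − 1/√F)
1/√51 = 0.140028;  1/√7413 = 0.011615
W = 10·12.6·(0.140028 − 0.011615) = 16.1801 kWh/t
Corrected W = EF·W_Bond = 1.29·16.1801 = 20.8723 kWh/t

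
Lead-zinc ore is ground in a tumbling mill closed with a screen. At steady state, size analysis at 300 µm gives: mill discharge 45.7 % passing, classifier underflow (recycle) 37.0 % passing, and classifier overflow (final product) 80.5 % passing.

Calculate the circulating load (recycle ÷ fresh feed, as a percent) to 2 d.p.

CL = 400.00 %

Two-product formula at 300 µm:
(1+r)d = ru + o → r = (o−d)/(d−u)
r = (80.5 − 45.7)/(45.7 − 37.0) = 34.8/8.7 = 4.0000
CL = 100·r = 400.00 %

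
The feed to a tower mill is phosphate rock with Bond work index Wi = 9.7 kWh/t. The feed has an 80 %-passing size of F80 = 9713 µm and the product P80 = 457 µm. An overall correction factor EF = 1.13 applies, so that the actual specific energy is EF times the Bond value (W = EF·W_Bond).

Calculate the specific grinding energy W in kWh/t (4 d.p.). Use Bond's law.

W = 4.0152 kWh/t

W_Bond = 10·Wi·(1/√P₈₀ − 1/√F₈₀)
1/√457 = 0.046778;  1/√9713 = 0.010147
W = 10·9.7·(0.046778 − 0.010147) = 3.5532 kWh/t
Apply correction: 3.5532 × 1.13 = 4.0152 kWh/t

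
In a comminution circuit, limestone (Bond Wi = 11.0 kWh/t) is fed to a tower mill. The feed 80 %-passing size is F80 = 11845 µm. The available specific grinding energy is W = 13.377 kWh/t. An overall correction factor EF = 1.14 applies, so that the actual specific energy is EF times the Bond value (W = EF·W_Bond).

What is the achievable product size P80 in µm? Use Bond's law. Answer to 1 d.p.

P80 = 74.5 µm

W_Bond = 10·Wi·(1/√P₈₀ − 1/√F₈₀)
W_Bond = W / EF = 13.377 / 1.14 = 11.7342 kWh/t
1/√P80 = 1/√F80 + W_Bond/(10·Wi)
  = 11.7342/(10·11.0) + 1/√11845 = 0.106675 + 0.009188 = 0.115863
P80 = (1/0.115863)² = 8.6309² = 74.49 µm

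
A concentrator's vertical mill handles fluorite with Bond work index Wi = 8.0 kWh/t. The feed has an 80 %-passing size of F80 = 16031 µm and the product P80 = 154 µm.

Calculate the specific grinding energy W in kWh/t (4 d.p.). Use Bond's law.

W = 10 Wi / √P80 − 10 Wi / √F80
1/√154 = 0.080582;  1/√16031 = 0.007898
W = 10·8.0·(0.080582 − 0.007898) = 5.8147 kWh/t

W = 5.8147 kWh/t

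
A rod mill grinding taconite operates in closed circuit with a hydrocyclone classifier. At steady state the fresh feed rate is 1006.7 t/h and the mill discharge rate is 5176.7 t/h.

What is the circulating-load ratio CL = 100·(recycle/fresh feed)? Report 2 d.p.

CL = 414.22 %

Steady state: M = F + R.
R = M − F = 5176.7 − 1006.7 = 4170.0 t/h
CL = 100·R/F = 100·4170.0/1006.7 = 414.22 %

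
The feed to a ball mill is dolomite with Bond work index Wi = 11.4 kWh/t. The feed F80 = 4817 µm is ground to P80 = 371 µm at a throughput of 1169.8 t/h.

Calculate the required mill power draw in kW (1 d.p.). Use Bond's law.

P = 5002.1 kW

W = 10·Wi·[P80^(−½) − F80^(−½)]
W = 10·11.4·(1/√371 − 1/√4817) = 10·11.4·(0.037509) = 4.2760 kWh/t
Mill draw = 4.2760 × 1169.8 = 5002.1 kW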